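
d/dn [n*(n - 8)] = 2*n - 8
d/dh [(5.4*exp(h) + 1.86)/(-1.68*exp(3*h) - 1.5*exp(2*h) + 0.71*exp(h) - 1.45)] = (18.144*exp(3*h) + 17.4744*exp(2*h) + 5.58*exp(h) - 9.1506)*exp(h)/(2.8224*exp(6*h) + 5.04*exp(5*h) - 0.1356*exp(4*h) + 2.742*exp(3*h) + 4.8541*exp(2*h) - 2.059*exp(h) + 2.1025)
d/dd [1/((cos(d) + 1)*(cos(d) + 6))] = (2*cos(d) + 7)*sin(d)/((cos(d) + 1)^2*(cos(d) + 6)^2)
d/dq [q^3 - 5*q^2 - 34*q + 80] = 3*q^2 - 10*q - 34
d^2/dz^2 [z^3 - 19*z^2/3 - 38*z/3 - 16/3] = 6*z - 38/3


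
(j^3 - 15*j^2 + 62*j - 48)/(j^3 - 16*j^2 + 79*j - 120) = (j^2 - 7*j + 6)/(j^2 - 8*j + 15)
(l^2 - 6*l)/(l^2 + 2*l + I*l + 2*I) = l*(l - 6)/(l^2 + l*(2 + I) + 2*I)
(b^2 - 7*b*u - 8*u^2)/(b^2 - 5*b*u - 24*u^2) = (b + u)/(b + 3*u)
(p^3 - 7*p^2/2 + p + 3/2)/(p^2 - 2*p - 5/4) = 2*(p^2 - 4*p + 3)/(2*p - 5)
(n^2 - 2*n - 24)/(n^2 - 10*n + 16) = (n^2 - 2*n - 24)/(n^2 - 10*n + 16)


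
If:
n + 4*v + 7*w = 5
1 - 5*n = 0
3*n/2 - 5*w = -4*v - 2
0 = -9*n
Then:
No Solution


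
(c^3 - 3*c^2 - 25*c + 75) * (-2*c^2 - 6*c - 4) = -2*c^5 + 64*c^3 + 12*c^2 - 350*c - 300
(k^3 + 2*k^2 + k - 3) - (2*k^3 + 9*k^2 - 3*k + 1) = -k^3 - 7*k^2 + 4*k - 4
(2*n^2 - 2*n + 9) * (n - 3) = 2*n^3 - 8*n^2 + 15*n - 27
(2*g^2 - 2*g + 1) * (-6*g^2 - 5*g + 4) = -12*g^4 + 2*g^3 + 12*g^2 - 13*g + 4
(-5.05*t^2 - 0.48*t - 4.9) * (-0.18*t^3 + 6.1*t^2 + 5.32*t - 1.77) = 0.909*t^5 - 30.7186*t^4 - 28.912*t^3 - 23.5051*t^2 - 25.2184*t + 8.673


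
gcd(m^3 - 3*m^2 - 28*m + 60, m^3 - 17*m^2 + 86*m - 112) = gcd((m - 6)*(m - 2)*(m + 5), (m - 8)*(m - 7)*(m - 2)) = m - 2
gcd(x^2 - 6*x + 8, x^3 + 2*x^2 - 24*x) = x - 4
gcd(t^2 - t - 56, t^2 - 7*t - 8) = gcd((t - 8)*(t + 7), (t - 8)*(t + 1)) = t - 8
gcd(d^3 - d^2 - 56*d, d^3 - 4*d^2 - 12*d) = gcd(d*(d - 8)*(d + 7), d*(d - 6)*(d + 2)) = d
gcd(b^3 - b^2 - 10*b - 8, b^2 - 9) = 1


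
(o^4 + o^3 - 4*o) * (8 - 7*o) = -7*o^5 + o^4 + 8*o^3 + 28*o^2 - 32*o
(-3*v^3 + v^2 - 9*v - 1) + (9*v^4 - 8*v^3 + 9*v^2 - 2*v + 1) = 9*v^4 - 11*v^3 + 10*v^2 - 11*v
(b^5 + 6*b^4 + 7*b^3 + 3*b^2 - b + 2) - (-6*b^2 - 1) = b^5 + 6*b^4 + 7*b^3 + 9*b^2 - b + 3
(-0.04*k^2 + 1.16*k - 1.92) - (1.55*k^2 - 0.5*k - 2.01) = -1.59*k^2 + 1.66*k + 0.0899999999999999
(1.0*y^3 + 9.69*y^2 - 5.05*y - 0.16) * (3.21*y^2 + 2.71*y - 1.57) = 3.21*y^5 + 33.8149*y^4 + 8.4794*y^3 - 29.4124*y^2 + 7.4949*y + 0.2512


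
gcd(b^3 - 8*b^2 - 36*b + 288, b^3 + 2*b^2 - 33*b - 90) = b - 6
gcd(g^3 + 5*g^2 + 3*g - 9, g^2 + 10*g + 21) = g + 3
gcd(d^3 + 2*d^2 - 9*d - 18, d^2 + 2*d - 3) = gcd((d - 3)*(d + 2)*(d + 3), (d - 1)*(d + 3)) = d + 3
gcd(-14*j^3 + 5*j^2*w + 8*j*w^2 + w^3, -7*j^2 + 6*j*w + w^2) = -7*j^2 + 6*j*w + w^2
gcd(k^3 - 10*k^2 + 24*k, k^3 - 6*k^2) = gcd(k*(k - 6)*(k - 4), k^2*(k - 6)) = k^2 - 6*k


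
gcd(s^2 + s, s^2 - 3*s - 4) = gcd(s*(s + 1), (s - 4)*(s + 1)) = s + 1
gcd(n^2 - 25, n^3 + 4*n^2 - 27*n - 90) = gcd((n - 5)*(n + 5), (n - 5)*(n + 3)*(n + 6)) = n - 5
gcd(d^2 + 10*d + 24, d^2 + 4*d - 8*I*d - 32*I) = d + 4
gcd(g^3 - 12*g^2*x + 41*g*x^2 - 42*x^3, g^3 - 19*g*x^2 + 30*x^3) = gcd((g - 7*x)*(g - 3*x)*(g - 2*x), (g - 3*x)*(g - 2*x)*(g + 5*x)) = g^2 - 5*g*x + 6*x^2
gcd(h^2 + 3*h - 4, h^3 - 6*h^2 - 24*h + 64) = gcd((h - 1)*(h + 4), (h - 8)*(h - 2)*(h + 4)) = h + 4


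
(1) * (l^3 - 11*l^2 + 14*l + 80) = l^3 - 11*l^2 + 14*l + 80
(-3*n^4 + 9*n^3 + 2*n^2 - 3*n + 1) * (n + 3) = -3*n^5 + 29*n^3 + 3*n^2 - 8*n + 3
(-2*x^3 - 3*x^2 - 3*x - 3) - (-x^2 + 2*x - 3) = -2*x^3 - 2*x^2 - 5*x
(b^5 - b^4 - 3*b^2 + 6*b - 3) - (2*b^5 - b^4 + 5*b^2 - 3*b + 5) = -b^5 - 8*b^2 + 9*b - 8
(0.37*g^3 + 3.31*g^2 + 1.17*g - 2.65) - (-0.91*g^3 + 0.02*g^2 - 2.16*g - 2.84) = 1.28*g^3 + 3.29*g^2 + 3.33*g + 0.19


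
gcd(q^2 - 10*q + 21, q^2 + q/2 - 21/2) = q - 3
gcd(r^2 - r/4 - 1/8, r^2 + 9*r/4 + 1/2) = r + 1/4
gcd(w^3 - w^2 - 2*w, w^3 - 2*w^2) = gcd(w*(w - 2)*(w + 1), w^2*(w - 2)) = w^2 - 2*w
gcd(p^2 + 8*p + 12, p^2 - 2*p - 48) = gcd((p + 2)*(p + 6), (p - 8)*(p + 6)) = p + 6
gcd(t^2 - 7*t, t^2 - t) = t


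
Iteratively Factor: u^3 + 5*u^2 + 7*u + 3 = (u + 1)*(u^2 + 4*u + 3) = (u + 1)*(u + 3)*(u + 1)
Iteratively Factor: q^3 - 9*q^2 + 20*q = (q)*(q^2 - 9*q + 20) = q*(q - 4)*(q - 5)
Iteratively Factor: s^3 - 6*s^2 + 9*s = (s - 3)*(s^2 - 3*s) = s*(s - 3)*(s - 3)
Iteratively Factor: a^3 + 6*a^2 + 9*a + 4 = (a + 4)*(a^2 + 2*a + 1) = (a + 1)*(a + 4)*(a + 1)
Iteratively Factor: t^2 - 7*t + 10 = (t - 2)*(t - 5)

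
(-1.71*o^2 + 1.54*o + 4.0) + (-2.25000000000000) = -1.71*o^2 + 1.54*o + 1.75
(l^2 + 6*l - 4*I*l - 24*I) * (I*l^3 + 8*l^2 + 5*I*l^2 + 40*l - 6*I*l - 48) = I*l^5 + 12*l^4 + 11*I*l^4 + 132*l^3 - 8*I*l^3 + 288*l^2 - 388*I*l^2 - 432*l - 768*I*l + 1152*I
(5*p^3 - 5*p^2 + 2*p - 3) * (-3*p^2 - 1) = -15*p^5 + 15*p^4 - 11*p^3 + 14*p^2 - 2*p + 3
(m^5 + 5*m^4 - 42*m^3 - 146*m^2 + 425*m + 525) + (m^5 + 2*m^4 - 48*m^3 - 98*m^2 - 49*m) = 2*m^5 + 7*m^4 - 90*m^3 - 244*m^2 + 376*m + 525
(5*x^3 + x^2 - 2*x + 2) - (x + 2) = 5*x^3 + x^2 - 3*x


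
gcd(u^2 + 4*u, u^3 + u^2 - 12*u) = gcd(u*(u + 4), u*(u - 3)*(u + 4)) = u^2 + 4*u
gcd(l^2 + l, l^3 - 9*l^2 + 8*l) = l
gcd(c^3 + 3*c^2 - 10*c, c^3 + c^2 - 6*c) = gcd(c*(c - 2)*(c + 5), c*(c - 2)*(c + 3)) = c^2 - 2*c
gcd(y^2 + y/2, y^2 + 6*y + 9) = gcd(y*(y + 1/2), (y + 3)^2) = 1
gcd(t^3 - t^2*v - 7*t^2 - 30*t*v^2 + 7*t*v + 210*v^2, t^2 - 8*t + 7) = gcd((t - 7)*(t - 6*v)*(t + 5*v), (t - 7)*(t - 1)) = t - 7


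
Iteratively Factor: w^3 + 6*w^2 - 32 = (w - 2)*(w^2 + 8*w + 16) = (w - 2)*(w + 4)*(w + 4)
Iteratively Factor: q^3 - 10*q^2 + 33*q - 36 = (q - 3)*(q^2 - 7*q + 12) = (q - 4)*(q - 3)*(q - 3)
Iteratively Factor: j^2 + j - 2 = (j - 1)*(j + 2)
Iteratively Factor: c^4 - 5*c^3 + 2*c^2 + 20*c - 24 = (c - 2)*(c^3 - 3*c^2 - 4*c + 12) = (c - 2)*(c + 2)*(c^2 - 5*c + 6) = (c - 2)^2*(c + 2)*(c - 3)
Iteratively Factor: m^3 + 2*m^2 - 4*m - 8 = (m + 2)*(m^2 - 4) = (m + 2)^2*(m - 2)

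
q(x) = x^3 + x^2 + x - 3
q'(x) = 3*x^2 + 2*x + 1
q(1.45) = 3.60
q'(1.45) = 10.21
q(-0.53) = -3.40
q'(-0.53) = 0.78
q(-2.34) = -12.68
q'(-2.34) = 12.75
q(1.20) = 1.37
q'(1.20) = 7.72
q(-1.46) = -5.44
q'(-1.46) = 4.47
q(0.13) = -2.85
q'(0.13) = 1.31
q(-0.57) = -3.43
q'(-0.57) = 0.83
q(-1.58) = -6.03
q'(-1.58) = 5.33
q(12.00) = 1881.00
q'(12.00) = 457.00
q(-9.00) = -660.00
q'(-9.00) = 226.00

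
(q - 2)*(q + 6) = q^2 + 4*q - 12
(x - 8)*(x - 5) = x^2 - 13*x + 40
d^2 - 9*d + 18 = (d - 6)*(d - 3)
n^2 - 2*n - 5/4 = (n - 5/2)*(n + 1/2)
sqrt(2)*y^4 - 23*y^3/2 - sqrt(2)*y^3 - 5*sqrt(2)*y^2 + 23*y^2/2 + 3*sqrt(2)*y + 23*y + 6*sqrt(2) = (y - 2)*(y + 1)*(y - 6*sqrt(2))*(sqrt(2)*y + 1/2)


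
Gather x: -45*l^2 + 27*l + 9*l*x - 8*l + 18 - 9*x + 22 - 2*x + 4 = -45*l^2 + 19*l + x*(9*l - 11) + 44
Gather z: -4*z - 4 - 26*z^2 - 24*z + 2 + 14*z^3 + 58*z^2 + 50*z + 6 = 14*z^3 + 32*z^2 + 22*z + 4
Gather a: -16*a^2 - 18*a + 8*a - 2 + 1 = -16*a^2 - 10*a - 1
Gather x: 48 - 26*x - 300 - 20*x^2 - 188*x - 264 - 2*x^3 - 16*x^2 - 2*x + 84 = -2*x^3 - 36*x^2 - 216*x - 432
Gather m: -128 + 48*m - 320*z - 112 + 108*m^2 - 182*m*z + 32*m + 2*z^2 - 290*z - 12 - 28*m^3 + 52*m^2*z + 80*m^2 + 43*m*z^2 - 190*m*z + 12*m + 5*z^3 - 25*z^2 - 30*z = -28*m^3 + m^2*(52*z + 188) + m*(43*z^2 - 372*z + 92) + 5*z^3 - 23*z^2 - 640*z - 252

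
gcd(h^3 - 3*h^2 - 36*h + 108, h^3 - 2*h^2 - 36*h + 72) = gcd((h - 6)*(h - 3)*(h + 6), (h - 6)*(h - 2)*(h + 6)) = h^2 - 36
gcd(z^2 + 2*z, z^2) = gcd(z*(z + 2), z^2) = z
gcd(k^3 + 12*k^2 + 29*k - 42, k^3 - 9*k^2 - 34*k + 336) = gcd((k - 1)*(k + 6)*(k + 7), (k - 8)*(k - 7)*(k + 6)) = k + 6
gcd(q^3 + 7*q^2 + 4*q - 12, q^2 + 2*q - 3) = q - 1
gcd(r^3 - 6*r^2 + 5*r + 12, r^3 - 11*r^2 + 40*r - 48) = r^2 - 7*r + 12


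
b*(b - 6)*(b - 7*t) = b^3 - 7*b^2*t - 6*b^2 + 42*b*t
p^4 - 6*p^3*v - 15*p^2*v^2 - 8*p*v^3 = p*(p - 8*v)*(p + v)^2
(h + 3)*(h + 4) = h^2 + 7*h + 12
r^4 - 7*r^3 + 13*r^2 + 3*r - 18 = (r - 3)^2*(r - 2)*(r + 1)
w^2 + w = w*(w + 1)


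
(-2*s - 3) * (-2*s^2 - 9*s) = 4*s^3 + 24*s^2 + 27*s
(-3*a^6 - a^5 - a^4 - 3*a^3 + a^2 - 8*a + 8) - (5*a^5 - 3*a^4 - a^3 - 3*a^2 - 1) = -3*a^6 - 6*a^5 + 2*a^4 - 2*a^3 + 4*a^2 - 8*a + 9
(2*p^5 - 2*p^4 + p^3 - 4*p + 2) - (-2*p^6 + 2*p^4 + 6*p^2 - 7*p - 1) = 2*p^6 + 2*p^5 - 4*p^4 + p^3 - 6*p^2 + 3*p + 3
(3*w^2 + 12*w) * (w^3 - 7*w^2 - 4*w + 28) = 3*w^5 - 9*w^4 - 96*w^3 + 36*w^2 + 336*w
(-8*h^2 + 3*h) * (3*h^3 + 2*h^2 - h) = -24*h^5 - 7*h^4 + 14*h^3 - 3*h^2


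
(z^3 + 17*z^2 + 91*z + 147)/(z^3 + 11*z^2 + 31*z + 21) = (z + 7)/(z + 1)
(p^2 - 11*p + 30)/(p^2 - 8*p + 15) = (p - 6)/(p - 3)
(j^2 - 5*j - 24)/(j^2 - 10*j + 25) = (j^2 - 5*j - 24)/(j^2 - 10*j + 25)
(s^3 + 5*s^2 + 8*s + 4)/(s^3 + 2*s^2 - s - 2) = (s + 2)/(s - 1)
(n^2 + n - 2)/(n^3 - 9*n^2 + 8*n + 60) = (n - 1)/(n^2 - 11*n + 30)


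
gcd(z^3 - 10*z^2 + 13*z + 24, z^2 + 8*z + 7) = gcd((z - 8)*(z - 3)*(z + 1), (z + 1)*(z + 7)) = z + 1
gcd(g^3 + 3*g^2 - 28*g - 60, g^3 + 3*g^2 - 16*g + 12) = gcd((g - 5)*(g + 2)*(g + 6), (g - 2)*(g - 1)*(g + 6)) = g + 6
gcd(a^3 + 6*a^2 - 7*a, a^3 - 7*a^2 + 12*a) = a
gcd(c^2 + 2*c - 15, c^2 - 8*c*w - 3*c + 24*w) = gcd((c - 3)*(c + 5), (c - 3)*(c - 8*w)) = c - 3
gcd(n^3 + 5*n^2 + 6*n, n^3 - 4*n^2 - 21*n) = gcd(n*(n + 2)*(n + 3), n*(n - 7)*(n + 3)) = n^2 + 3*n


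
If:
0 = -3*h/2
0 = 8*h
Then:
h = 0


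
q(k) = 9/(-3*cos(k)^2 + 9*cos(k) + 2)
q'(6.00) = -0.13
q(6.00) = 1.14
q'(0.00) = 0.00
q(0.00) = 1.12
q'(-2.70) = -0.75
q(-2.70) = -1.05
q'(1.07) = 1.52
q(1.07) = 1.60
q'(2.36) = 2.42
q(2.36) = -1.53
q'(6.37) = 0.04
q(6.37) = 1.13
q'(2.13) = 7.10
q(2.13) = -2.49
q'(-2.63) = -0.95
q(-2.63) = -1.11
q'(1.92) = 45.68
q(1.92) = -6.29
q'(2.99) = 0.21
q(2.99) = -0.92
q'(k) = 9*(-6*sin(k)*cos(k) + 9*sin(k))/(-3*cos(k)^2 + 9*cos(k) + 2)^2 = 27*(3 - 2*cos(k))*sin(k)/(-3*cos(k)^2 + 9*cos(k) + 2)^2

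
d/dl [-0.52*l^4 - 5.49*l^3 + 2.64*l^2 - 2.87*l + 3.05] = -2.08*l^3 - 16.47*l^2 + 5.28*l - 2.87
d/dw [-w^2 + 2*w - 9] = 2 - 2*w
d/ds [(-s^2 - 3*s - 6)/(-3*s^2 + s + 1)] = (-10*s^2 - 38*s + 3)/(9*s^4 - 6*s^3 - 5*s^2 + 2*s + 1)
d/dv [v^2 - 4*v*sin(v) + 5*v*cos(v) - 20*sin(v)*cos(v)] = -5*v*sin(v) - 4*v*cos(v) + 2*v - 4*sin(v) + 5*cos(v) - 20*cos(2*v)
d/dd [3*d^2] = 6*d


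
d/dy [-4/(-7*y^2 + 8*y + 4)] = 8*(4 - 7*y)/(-7*y^2 + 8*y + 4)^2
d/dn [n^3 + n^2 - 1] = n*(3*n + 2)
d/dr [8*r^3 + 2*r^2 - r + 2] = 24*r^2 + 4*r - 1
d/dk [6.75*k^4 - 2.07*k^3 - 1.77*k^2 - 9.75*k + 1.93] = 27.0*k^3 - 6.21*k^2 - 3.54*k - 9.75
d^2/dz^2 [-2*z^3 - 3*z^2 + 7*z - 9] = -12*z - 6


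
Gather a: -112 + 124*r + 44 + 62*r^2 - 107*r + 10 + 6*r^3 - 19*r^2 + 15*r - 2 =6*r^3 + 43*r^2 + 32*r - 60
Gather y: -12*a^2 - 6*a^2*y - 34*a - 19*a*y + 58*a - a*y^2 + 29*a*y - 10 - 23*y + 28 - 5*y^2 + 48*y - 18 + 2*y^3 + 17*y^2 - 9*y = -12*a^2 + 24*a + 2*y^3 + y^2*(12 - a) + y*(-6*a^2 + 10*a + 16)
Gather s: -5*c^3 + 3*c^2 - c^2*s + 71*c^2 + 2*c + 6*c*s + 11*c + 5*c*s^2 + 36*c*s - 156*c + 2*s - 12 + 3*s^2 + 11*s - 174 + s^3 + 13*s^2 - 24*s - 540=-5*c^3 + 74*c^2 - 143*c + s^3 + s^2*(5*c + 16) + s*(-c^2 + 42*c - 11) - 726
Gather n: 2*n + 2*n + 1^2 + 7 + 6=4*n + 14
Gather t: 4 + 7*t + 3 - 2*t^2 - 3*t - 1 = -2*t^2 + 4*t + 6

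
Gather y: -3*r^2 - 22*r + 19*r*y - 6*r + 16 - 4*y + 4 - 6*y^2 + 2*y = -3*r^2 - 28*r - 6*y^2 + y*(19*r - 2) + 20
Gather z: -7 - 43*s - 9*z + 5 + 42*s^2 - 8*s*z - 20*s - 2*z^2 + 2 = 42*s^2 - 63*s - 2*z^2 + z*(-8*s - 9)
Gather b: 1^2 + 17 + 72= 90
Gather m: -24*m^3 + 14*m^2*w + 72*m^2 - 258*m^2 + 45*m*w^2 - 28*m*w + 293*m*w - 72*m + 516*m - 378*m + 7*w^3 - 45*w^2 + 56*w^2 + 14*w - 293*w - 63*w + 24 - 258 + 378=-24*m^3 + m^2*(14*w - 186) + m*(45*w^2 + 265*w + 66) + 7*w^3 + 11*w^2 - 342*w + 144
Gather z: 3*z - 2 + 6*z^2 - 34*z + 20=6*z^2 - 31*z + 18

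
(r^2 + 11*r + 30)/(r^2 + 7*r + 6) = (r + 5)/(r + 1)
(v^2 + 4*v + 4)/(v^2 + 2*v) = (v + 2)/v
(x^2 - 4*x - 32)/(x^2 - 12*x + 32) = (x + 4)/(x - 4)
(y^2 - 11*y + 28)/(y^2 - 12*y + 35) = (y - 4)/(y - 5)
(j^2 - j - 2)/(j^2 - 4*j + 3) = (j^2 - j - 2)/(j^2 - 4*j + 3)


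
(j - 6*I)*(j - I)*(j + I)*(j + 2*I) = j^4 - 4*I*j^3 + 13*j^2 - 4*I*j + 12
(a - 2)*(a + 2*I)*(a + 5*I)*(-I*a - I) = -I*a^4 + 7*a^3 + I*a^3 - 7*a^2 + 12*I*a^2 - 14*a - 10*I*a - 20*I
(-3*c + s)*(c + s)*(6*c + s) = -18*c^3 - 15*c^2*s + 4*c*s^2 + s^3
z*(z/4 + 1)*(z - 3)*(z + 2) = z^4/4 + 3*z^3/4 - 5*z^2/2 - 6*z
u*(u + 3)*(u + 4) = u^3 + 7*u^2 + 12*u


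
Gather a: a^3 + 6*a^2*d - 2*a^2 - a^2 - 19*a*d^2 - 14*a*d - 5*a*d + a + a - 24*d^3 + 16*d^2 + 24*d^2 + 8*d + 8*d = a^3 + a^2*(6*d - 3) + a*(-19*d^2 - 19*d + 2) - 24*d^3 + 40*d^2 + 16*d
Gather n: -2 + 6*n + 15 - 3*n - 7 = 3*n + 6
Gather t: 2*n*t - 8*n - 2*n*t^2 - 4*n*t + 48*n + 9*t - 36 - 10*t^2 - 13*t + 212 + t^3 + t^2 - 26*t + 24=40*n + t^3 + t^2*(-2*n - 9) + t*(-2*n - 30) + 200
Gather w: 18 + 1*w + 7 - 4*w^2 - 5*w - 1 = -4*w^2 - 4*w + 24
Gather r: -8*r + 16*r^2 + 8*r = 16*r^2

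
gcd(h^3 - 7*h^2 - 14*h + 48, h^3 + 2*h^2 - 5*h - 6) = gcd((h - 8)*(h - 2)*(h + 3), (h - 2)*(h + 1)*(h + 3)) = h^2 + h - 6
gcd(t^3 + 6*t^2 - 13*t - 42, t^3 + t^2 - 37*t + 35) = t + 7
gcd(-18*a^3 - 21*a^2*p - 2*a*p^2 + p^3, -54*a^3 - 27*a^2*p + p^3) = -18*a^2 - 3*a*p + p^2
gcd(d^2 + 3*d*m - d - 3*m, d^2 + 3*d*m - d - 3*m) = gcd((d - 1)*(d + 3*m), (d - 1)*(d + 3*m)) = d^2 + 3*d*m - d - 3*m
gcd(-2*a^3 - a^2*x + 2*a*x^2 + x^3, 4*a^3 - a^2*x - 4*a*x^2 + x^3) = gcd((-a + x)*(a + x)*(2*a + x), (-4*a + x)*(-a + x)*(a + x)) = -a^2 + x^2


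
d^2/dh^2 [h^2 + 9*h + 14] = 2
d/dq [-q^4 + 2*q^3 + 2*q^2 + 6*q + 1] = -4*q^3 + 6*q^2 + 4*q + 6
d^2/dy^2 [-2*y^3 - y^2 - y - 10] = -12*y - 2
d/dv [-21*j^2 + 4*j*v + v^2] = 4*j + 2*v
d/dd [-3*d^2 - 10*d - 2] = -6*d - 10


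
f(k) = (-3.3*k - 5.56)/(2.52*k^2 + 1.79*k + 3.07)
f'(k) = (-5.04*k - 1.79)*(-3.3*k - 5.56)/(2.52*k^2 + 1.79*k + 3.07)^2 - 3.3/(2.52*k^2 + 1.79*k + 3.07)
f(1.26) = -1.04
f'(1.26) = 0.56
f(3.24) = -0.46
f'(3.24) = 0.14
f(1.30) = -1.02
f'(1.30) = 0.54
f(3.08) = -0.48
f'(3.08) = 0.16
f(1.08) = -1.15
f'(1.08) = 0.63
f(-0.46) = -1.45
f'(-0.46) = -1.46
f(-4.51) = 0.20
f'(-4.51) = 0.02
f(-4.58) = 0.20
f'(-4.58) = 0.02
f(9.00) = -0.16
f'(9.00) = 0.02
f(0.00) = -1.81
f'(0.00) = -0.02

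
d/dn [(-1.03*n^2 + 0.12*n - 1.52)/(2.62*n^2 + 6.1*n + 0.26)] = (-6.5974*n^2 + 7.4292*n + 9.3032)/(6.8644*n^4 + 31.964*n^3 + 38.5724*n^2 + 3.172*n + 0.0676)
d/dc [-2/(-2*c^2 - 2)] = -2*c/(c^2 + 1)^2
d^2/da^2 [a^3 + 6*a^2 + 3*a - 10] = 6*a + 12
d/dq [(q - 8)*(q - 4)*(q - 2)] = 3*q^2 - 28*q + 56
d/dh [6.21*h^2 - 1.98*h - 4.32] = 12.42*h - 1.98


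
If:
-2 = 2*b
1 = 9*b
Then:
No Solution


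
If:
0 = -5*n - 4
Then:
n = -4/5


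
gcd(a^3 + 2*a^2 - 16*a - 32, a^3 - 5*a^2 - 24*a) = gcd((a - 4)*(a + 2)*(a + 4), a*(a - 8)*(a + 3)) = 1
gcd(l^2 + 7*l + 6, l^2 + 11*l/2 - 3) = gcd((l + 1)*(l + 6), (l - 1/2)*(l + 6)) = l + 6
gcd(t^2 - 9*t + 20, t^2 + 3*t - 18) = 1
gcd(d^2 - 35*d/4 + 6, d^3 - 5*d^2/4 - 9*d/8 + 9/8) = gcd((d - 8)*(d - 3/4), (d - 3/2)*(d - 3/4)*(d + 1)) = d - 3/4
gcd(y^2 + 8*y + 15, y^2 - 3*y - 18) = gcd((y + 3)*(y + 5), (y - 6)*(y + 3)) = y + 3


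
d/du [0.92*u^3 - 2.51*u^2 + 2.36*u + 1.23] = 2.76*u^2 - 5.02*u + 2.36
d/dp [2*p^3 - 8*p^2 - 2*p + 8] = 6*p^2 - 16*p - 2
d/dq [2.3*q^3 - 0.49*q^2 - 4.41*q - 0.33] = 6.9*q^2 - 0.98*q - 4.41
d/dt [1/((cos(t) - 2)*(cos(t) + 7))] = (2*cos(t) + 5)*sin(t)/((cos(t) - 2)^2*(cos(t) + 7)^2)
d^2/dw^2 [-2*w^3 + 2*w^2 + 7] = 4 - 12*w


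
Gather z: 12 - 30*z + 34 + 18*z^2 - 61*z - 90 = 18*z^2 - 91*z - 44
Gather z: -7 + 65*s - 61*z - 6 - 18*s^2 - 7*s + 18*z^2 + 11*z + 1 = -18*s^2 + 58*s + 18*z^2 - 50*z - 12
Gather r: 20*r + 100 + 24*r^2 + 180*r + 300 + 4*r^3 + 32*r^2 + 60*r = 4*r^3 + 56*r^2 + 260*r + 400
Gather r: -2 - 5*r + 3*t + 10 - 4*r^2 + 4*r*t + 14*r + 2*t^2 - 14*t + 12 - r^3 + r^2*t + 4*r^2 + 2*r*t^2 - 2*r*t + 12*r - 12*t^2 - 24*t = -r^3 + r^2*t + r*(2*t^2 + 2*t + 21) - 10*t^2 - 35*t + 20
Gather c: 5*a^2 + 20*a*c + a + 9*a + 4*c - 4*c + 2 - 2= 5*a^2 + 20*a*c + 10*a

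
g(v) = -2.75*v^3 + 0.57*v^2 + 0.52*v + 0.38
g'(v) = -8.25*v^2 + 1.14*v + 0.52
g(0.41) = 0.50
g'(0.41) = -0.40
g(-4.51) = 261.90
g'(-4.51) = -172.43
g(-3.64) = 138.67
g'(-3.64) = -112.94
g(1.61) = -8.78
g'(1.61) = -19.03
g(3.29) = -89.67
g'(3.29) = -85.03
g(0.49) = 0.45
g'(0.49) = -0.90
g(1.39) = -5.18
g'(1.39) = -13.84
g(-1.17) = 4.96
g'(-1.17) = -12.11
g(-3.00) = 78.20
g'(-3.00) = -77.15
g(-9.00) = 2046.62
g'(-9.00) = -677.99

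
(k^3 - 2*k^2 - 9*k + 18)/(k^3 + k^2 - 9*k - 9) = (k - 2)/(k + 1)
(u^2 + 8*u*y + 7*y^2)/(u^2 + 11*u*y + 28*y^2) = (u + y)/(u + 4*y)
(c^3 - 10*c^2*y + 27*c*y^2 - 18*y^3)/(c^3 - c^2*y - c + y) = (c^2 - 9*c*y + 18*y^2)/(c^2 - 1)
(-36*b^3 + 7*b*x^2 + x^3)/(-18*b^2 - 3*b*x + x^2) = (-12*b^2 + 4*b*x + x^2)/(-6*b + x)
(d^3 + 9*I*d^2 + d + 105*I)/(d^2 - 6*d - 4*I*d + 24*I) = (d^3 + 9*I*d^2 + d + 105*I)/(d^2 - 6*d - 4*I*d + 24*I)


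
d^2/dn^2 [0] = 0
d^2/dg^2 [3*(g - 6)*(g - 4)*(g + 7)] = 18*g - 18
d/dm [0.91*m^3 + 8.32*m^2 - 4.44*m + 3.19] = 2.73*m^2 + 16.64*m - 4.44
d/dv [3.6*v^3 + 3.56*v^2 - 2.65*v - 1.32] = 10.8*v^2 + 7.12*v - 2.65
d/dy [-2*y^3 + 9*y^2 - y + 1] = -6*y^2 + 18*y - 1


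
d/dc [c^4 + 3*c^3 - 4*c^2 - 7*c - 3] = 4*c^3 + 9*c^2 - 8*c - 7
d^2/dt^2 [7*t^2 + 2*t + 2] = 14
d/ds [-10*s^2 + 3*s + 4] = 3 - 20*s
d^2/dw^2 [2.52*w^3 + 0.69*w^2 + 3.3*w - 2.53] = 15.12*w + 1.38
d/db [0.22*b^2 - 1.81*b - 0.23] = 0.44*b - 1.81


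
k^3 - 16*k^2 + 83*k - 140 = (k - 7)*(k - 5)*(k - 4)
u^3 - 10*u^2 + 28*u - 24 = (u - 6)*(u - 2)^2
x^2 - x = x*(x - 1)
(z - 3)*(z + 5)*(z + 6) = z^3 + 8*z^2 - 3*z - 90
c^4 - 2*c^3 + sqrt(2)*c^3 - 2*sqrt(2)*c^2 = c^2*(c - 2)*(c + sqrt(2))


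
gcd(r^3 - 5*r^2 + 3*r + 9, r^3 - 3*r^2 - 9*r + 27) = r^2 - 6*r + 9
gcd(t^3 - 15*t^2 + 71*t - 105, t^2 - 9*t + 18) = t - 3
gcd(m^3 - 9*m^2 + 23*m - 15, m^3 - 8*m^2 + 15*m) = m^2 - 8*m + 15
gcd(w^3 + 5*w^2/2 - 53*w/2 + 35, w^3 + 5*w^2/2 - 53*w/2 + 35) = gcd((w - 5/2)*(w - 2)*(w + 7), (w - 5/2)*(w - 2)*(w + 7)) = w^3 + 5*w^2/2 - 53*w/2 + 35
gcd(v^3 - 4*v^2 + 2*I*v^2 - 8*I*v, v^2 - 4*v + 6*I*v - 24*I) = v - 4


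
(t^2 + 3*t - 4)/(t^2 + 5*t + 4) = (t - 1)/(t + 1)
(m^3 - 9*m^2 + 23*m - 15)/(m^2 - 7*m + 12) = (m^2 - 6*m + 5)/(m - 4)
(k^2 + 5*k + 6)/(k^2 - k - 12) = (k + 2)/(k - 4)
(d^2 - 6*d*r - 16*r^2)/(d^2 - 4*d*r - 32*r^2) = (d + 2*r)/(d + 4*r)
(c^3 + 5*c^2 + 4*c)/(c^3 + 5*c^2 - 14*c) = (c^2 + 5*c + 4)/(c^2 + 5*c - 14)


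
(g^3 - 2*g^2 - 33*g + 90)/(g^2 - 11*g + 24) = (g^2 + g - 30)/(g - 8)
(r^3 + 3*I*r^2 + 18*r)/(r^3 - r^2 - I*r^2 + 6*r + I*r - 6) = r*(r + 6*I)/(r^2 + r*(-1 + 2*I) - 2*I)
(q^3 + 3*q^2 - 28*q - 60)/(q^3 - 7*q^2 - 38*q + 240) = (q + 2)/(q - 8)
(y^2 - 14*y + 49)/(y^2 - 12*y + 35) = (y - 7)/(y - 5)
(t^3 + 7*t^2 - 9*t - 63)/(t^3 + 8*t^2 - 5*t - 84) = (t + 3)/(t + 4)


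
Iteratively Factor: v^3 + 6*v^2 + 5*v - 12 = (v + 3)*(v^2 + 3*v - 4) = (v + 3)*(v + 4)*(v - 1)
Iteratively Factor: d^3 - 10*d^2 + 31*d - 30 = (d - 5)*(d^2 - 5*d + 6) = (d - 5)*(d - 3)*(d - 2)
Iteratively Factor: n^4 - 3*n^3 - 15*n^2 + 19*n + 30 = (n - 5)*(n^3 + 2*n^2 - 5*n - 6) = (n - 5)*(n + 3)*(n^2 - n - 2) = (n - 5)*(n + 1)*(n + 3)*(n - 2)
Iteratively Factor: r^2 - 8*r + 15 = (r - 5)*(r - 3)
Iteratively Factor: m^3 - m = (m)*(m^2 - 1) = m*(m - 1)*(m + 1)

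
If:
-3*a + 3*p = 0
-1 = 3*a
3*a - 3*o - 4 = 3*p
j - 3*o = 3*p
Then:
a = -1/3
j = -5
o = -4/3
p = -1/3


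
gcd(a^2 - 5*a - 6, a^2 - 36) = a - 6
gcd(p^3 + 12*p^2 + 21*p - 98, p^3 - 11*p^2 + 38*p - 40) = p - 2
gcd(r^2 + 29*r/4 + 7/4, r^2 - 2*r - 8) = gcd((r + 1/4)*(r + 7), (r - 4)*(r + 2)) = 1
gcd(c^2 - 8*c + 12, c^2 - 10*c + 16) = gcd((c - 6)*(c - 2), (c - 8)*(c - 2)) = c - 2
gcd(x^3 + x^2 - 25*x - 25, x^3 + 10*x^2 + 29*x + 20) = x^2 + 6*x + 5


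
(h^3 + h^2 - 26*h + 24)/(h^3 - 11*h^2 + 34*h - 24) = (h + 6)/(h - 6)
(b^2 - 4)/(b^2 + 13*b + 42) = (b^2 - 4)/(b^2 + 13*b + 42)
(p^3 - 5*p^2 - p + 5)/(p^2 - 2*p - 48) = (-p^3 + 5*p^2 + p - 5)/(-p^2 + 2*p + 48)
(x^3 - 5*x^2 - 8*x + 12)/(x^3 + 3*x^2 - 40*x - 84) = (x - 1)/(x + 7)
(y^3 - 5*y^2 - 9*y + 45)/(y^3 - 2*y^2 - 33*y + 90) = (y + 3)/(y + 6)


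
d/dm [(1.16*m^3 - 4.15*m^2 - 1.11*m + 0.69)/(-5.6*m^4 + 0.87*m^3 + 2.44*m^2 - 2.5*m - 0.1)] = (6.496*m^6 - 46.48*m^5 - 12.2071*m^4 + 11.5874*m^3 + 10.9345*m^2 - 2.5372*m + 1.836)/(31.36*m^8 - 9.744*m^7 - 26.5711*m^6 + 32.2456*m^5 + 2.7236*m^4 - 12.374*m^3 + 5.762*m^2 + 0.5*m + 0.01)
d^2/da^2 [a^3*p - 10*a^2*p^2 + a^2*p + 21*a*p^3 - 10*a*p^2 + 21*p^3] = 2*p*(3*a - 10*p + 1)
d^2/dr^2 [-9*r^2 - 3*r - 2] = -18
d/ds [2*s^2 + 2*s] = 4*s + 2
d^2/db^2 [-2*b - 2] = 0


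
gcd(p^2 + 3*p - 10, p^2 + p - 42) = 1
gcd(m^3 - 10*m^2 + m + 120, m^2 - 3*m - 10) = m - 5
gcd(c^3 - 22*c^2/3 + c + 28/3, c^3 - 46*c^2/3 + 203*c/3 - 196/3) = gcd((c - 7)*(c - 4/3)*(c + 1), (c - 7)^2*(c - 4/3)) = c^2 - 25*c/3 + 28/3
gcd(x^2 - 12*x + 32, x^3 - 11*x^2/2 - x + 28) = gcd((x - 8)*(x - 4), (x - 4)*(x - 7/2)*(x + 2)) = x - 4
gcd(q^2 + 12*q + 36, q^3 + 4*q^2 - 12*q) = q + 6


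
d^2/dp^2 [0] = 0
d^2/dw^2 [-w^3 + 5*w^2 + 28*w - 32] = 10 - 6*w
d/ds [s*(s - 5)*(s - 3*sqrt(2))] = 3*s^2 - 10*s - 6*sqrt(2)*s + 15*sqrt(2)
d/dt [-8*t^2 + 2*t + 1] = 2 - 16*t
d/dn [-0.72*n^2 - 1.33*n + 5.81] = -1.44*n - 1.33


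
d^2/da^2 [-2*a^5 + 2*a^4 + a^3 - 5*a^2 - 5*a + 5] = -40*a^3 + 24*a^2 + 6*a - 10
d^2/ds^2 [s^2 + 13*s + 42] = 2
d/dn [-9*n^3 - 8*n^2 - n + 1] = -27*n^2 - 16*n - 1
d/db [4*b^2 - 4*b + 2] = 8*b - 4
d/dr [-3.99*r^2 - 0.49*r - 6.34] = -7.98*r - 0.49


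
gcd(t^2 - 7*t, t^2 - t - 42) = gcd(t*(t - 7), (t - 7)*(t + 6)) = t - 7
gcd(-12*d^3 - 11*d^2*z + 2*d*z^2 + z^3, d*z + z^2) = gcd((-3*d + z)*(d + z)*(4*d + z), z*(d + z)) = d + z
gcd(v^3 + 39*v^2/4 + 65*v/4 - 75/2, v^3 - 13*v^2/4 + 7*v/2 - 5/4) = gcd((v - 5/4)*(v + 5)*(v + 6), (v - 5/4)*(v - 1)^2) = v - 5/4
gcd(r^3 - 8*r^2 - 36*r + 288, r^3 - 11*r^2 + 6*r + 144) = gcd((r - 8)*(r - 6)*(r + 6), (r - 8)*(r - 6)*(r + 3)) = r^2 - 14*r + 48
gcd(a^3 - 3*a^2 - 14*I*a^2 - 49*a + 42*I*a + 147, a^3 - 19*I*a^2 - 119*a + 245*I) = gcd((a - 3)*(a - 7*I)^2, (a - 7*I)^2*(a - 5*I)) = a^2 - 14*I*a - 49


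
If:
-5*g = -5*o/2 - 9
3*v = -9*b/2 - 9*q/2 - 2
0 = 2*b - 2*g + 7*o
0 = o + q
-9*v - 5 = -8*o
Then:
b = 3/20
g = 83/40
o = 11/20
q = -11/20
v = -1/15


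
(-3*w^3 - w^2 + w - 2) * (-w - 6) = 3*w^4 + 19*w^3 + 5*w^2 - 4*w + 12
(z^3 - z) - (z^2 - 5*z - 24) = z^3 - z^2 + 4*z + 24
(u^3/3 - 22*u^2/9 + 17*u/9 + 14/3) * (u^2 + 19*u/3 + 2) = u^5/3 - u^4/3 - 349*u^3/27 + 317*u^2/27 + 100*u/3 + 28/3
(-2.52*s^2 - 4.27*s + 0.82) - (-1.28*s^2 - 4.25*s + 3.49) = -1.24*s^2 - 0.0199999999999996*s - 2.67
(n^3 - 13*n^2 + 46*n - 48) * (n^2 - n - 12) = n^5 - 14*n^4 + 47*n^3 + 62*n^2 - 504*n + 576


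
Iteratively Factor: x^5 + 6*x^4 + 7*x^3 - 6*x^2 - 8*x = (x + 1)*(x^4 + 5*x^3 + 2*x^2 - 8*x) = (x + 1)*(x + 2)*(x^3 + 3*x^2 - 4*x) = x*(x + 1)*(x + 2)*(x^2 + 3*x - 4) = x*(x + 1)*(x + 2)*(x + 4)*(x - 1)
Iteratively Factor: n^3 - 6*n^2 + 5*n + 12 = (n - 4)*(n^2 - 2*n - 3) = (n - 4)*(n - 3)*(n + 1)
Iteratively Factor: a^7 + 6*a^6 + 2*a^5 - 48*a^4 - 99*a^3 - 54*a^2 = (a - 3)*(a^6 + 9*a^5 + 29*a^4 + 39*a^3 + 18*a^2) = (a - 3)*(a + 1)*(a^5 + 8*a^4 + 21*a^3 + 18*a^2) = (a - 3)*(a + 1)*(a + 2)*(a^4 + 6*a^3 + 9*a^2) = a*(a - 3)*(a + 1)*(a + 2)*(a^3 + 6*a^2 + 9*a) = a*(a - 3)*(a + 1)*(a + 2)*(a + 3)*(a^2 + 3*a) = a^2*(a - 3)*(a + 1)*(a + 2)*(a + 3)*(a + 3)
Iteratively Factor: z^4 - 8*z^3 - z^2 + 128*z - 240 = (z - 4)*(z^3 - 4*z^2 - 17*z + 60) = (z - 5)*(z - 4)*(z^2 + z - 12) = (z - 5)*(z - 4)*(z + 4)*(z - 3)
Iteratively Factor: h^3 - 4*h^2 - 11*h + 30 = (h + 3)*(h^2 - 7*h + 10) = (h - 2)*(h + 3)*(h - 5)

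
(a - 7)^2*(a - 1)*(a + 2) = a^4 - 13*a^3 + 33*a^2 + 77*a - 98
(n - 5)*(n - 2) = n^2 - 7*n + 10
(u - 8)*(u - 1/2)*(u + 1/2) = u^3 - 8*u^2 - u/4 + 2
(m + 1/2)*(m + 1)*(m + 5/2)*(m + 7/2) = m^4 + 15*m^3/2 + 73*m^2/4 + 129*m/8 + 35/8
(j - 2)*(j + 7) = j^2 + 5*j - 14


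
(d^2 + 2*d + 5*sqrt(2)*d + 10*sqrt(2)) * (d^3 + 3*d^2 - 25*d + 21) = d^5 + 5*d^4 + 5*sqrt(2)*d^4 - 19*d^3 + 25*sqrt(2)*d^3 - 95*sqrt(2)*d^2 - 29*d^2 - 145*sqrt(2)*d + 42*d + 210*sqrt(2)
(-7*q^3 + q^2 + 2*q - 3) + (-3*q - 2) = -7*q^3 + q^2 - q - 5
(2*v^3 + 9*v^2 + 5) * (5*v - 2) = 10*v^4 + 41*v^3 - 18*v^2 + 25*v - 10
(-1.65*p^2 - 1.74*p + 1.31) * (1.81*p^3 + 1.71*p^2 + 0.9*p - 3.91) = -2.9865*p^5 - 5.9709*p^4 - 2.0893*p^3 + 7.1256*p^2 + 7.9824*p - 5.1221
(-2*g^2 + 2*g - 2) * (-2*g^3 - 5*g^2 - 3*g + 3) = 4*g^5 + 6*g^4 - 2*g^2 + 12*g - 6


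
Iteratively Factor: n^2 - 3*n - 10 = (n + 2)*(n - 5)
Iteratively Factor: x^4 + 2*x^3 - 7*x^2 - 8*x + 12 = (x + 3)*(x^3 - x^2 - 4*x + 4) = (x - 2)*(x + 3)*(x^2 + x - 2) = (x - 2)*(x + 2)*(x + 3)*(x - 1)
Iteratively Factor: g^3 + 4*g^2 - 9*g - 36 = (g - 3)*(g^2 + 7*g + 12) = (g - 3)*(g + 3)*(g + 4)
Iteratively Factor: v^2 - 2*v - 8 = (v + 2)*(v - 4)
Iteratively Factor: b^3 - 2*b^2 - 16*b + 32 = (b - 4)*(b^2 + 2*b - 8) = (b - 4)*(b + 4)*(b - 2)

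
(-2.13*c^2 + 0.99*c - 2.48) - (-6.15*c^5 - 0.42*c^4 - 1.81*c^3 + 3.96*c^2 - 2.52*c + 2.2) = 6.15*c^5 + 0.42*c^4 + 1.81*c^3 - 6.09*c^2 + 3.51*c - 4.68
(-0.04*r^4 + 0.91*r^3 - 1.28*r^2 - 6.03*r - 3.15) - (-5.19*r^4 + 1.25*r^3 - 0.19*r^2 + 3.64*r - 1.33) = 5.15*r^4 - 0.34*r^3 - 1.09*r^2 - 9.67*r - 1.82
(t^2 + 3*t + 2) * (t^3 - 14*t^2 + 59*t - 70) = t^5 - 11*t^4 + 19*t^3 + 79*t^2 - 92*t - 140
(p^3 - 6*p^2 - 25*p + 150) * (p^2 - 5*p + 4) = p^5 - 11*p^4 + 9*p^3 + 251*p^2 - 850*p + 600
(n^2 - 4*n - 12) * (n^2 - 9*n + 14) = n^4 - 13*n^3 + 38*n^2 + 52*n - 168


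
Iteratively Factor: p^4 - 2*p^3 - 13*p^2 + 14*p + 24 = (p - 4)*(p^3 + 2*p^2 - 5*p - 6) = (p - 4)*(p + 3)*(p^2 - p - 2) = (p - 4)*(p + 1)*(p + 3)*(p - 2)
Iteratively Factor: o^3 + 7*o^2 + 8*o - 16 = (o + 4)*(o^2 + 3*o - 4) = (o + 4)^2*(o - 1)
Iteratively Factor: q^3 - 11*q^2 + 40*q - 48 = (q - 3)*(q^2 - 8*q + 16) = (q - 4)*(q - 3)*(q - 4)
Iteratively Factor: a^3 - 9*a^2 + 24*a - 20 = (a - 5)*(a^2 - 4*a + 4) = (a - 5)*(a - 2)*(a - 2)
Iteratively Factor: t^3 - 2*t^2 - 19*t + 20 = (t - 5)*(t^2 + 3*t - 4) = (t - 5)*(t + 4)*(t - 1)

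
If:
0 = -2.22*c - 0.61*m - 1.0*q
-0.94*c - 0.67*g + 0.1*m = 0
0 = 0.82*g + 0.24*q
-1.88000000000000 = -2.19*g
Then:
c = -0.07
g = 0.86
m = 5.07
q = -2.93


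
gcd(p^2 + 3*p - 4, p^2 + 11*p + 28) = p + 4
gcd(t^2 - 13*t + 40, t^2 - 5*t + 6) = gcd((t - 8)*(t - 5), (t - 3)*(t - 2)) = 1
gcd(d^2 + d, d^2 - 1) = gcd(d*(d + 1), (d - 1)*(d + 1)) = d + 1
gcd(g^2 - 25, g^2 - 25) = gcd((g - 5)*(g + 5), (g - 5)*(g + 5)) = g^2 - 25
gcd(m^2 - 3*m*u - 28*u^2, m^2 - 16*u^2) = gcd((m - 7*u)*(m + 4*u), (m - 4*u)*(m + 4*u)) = m + 4*u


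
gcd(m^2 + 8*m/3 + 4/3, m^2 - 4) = m + 2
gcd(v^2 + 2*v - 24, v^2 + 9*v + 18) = v + 6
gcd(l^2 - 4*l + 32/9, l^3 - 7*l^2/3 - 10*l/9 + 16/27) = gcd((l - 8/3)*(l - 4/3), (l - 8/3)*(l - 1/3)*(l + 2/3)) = l - 8/3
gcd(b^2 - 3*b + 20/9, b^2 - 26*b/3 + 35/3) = b - 5/3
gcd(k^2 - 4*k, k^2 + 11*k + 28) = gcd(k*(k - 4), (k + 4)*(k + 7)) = 1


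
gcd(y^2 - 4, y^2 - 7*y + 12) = 1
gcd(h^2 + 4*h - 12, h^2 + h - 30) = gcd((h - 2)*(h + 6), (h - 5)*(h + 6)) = h + 6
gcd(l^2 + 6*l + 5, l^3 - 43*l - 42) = l + 1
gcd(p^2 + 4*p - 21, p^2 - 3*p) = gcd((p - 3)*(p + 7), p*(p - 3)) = p - 3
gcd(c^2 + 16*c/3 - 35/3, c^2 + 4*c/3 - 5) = c - 5/3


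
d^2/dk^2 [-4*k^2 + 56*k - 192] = -8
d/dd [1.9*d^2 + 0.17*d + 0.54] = 3.8*d + 0.17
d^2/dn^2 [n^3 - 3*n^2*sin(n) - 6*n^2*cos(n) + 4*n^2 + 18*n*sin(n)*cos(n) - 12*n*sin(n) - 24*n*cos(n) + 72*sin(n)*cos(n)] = 3*n^2*sin(n) + 6*n^2*cos(n) + 36*n*sin(n) - 36*n*sin(2*n) + 12*n*cos(n) + 6*n + 42*sin(n) - 144*sin(2*n) - 36*cos(n) + 36*cos(2*n) + 8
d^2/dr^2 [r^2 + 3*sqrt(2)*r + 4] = 2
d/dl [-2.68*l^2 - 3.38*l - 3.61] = -5.36*l - 3.38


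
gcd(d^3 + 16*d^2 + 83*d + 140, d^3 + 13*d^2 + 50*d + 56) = d^2 + 11*d + 28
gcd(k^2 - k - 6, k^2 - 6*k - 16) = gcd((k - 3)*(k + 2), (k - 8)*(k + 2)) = k + 2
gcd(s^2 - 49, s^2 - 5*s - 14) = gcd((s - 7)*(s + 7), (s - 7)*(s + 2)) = s - 7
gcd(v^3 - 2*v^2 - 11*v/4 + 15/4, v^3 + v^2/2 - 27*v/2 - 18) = v + 3/2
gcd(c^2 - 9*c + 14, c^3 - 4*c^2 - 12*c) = 1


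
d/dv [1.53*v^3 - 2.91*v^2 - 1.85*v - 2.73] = 4.59*v^2 - 5.82*v - 1.85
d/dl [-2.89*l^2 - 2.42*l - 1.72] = -5.78*l - 2.42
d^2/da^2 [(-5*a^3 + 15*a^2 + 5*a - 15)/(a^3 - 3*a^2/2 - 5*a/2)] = 60*(2*a^3 - 12*a^2 + 30*a - 25)/(a^3*(8*a^3 - 60*a^2 + 150*a - 125))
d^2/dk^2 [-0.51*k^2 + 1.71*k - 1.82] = -1.02000000000000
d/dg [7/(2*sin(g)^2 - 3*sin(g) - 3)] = 7*(3 - 4*sin(g))*cos(g)/(3*sin(g) + cos(2*g) + 2)^2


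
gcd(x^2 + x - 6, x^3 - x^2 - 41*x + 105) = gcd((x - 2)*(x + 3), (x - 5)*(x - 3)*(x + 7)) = 1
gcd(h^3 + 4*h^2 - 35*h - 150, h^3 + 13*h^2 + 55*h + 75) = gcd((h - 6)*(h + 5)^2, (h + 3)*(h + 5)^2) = h^2 + 10*h + 25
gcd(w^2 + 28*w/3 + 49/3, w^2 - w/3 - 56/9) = w + 7/3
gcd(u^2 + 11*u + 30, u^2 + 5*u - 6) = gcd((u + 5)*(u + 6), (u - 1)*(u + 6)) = u + 6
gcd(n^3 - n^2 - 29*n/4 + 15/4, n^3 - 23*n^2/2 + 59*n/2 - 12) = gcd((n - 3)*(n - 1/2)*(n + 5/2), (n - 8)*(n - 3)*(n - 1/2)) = n^2 - 7*n/2 + 3/2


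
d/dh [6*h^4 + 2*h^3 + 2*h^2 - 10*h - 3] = 24*h^3 + 6*h^2 + 4*h - 10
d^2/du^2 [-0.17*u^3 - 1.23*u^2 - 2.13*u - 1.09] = -1.02*u - 2.46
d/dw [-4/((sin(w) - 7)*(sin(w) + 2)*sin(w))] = 4*(3*cos(w) - 10/tan(w) - 14*cos(w)/sin(w)^2)/((sin(w) - 7)^2*(sin(w) + 2)^2)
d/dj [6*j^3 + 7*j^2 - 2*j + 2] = 18*j^2 + 14*j - 2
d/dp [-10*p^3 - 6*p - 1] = -30*p^2 - 6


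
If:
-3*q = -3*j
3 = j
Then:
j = 3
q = 3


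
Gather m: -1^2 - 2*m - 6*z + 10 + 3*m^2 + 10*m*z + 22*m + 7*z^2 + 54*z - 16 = 3*m^2 + m*(10*z + 20) + 7*z^2 + 48*z - 7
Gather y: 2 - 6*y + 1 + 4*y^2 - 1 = 4*y^2 - 6*y + 2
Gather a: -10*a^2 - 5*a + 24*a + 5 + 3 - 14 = -10*a^2 + 19*a - 6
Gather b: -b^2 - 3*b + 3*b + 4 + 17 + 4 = 25 - b^2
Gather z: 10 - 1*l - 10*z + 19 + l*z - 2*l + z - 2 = -3*l + z*(l - 9) + 27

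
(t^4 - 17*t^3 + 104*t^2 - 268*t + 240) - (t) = t^4 - 17*t^3 + 104*t^2 - 269*t + 240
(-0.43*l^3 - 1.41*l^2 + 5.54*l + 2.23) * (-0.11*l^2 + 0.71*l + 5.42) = 0.0473*l^5 - 0.1502*l^4 - 3.9411*l^3 - 3.9541*l^2 + 31.6101*l + 12.0866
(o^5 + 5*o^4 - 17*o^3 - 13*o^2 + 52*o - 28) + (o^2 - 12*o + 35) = o^5 + 5*o^4 - 17*o^3 - 12*o^2 + 40*o + 7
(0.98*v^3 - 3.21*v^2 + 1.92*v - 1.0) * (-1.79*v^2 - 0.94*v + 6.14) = -1.7542*v^5 + 4.8247*v^4 + 5.5978*v^3 - 19.7242*v^2 + 12.7288*v - 6.14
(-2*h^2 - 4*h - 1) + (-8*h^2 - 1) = -10*h^2 - 4*h - 2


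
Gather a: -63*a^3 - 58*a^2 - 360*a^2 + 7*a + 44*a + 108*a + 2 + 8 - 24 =-63*a^3 - 418*a^2 + 159*a - 14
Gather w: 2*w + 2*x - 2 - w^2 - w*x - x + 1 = -w^2 + w*(2 - x) + x - 1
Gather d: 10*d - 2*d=8*d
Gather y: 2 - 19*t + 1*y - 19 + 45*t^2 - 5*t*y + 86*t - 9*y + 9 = 45*t^2 + 67*t + y*(-5*t - 8) - 8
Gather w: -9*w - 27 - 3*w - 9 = -12*w - 36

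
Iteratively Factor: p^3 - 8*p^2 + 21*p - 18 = (p - 2)*(p^2 - 6*p + 9) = (p - 3)*(p - 2)*(p - 3)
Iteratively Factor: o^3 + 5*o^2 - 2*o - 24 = (o + 3)*(o^2 + 2*o - 8) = (o - 2)*(o + 3)*(o + 4)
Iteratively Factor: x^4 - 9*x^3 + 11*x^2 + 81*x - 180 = (x - 4)*(x^3 - 5*x^2 - 9*x + 45) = (x - 4)*(x + 3)*(x^2 - 8*x + 15) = (x - 5)*(x - 4)*(x + 3)*(x - 3)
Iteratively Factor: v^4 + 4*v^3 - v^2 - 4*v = (v + 4)*(v^3 - v) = (v - 1)*(v + 4)*(v^2 + v) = (v - 1)*(v + 1)*(v + 4)*(v)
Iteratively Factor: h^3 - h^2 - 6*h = (h)*(h^2 - h - 6) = h*(h - 3)*(h + 2)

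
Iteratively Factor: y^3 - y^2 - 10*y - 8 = (y + 1)*(y^2 - 2*y - 8) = (y + 1)*(y + 2)*(y - 4)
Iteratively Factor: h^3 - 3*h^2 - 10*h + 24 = (h - 4)*(h^2 + h - 6) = (h - 4)*(h + 3)*(h - 2)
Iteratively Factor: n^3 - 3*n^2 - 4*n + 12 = (n - 2)*(n^2 - n - 6) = (n - 2)*(n + 2)*(n - 3)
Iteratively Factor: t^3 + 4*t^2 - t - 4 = (t + 4)*(t^2 - 1) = (t - 1)*(t + 4)*(t + 1)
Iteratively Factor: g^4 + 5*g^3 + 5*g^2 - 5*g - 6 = (g + 1)*(g^3 + 4*g^2 + g - 6) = (g + 1)*(g + 3)*(g^2 + g - 2) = (g + 1)*(g + 2)*(g + 3)*(g - 1)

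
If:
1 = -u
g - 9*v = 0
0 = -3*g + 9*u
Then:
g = -3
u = -1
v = -1/3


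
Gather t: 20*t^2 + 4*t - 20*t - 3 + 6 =20*t^2 - 16*t + 3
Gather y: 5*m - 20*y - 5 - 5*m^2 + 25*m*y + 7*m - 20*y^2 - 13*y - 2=-5*m^2 + 12*m - 20*y^2 + y*(25*m - 33) - 7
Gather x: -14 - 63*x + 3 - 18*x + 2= -81*x - 9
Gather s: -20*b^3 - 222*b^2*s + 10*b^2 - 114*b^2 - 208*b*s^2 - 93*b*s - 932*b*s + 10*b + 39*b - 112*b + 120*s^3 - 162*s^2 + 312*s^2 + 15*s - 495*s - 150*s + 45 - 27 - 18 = -20*b^3 - 104*b^2 - 63*b + 120*s^3 + s^2*(150 - 208*b) + s*(-222*b^2 - 1025*b - 630)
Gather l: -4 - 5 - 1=-10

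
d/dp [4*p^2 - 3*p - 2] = 8*p - 3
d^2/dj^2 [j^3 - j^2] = 6*j - 2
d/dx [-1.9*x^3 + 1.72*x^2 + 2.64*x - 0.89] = -5.7*x^2 + 3.44*x + 2.64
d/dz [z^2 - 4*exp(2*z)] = 2*z - 8*exp(2*z)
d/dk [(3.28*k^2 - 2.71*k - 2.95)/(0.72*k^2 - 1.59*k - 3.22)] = (-3.264*k^2 - 16.8752*k + 4.0357)/(0.5184*k^4 - 2.2896*k^3 - 2.1087*k^2 + 10.2396*k + 10.3684)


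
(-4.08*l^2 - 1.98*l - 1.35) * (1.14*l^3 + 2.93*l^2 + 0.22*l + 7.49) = -4.6512*l^5 - 14.2116*l^4 - 8.238*l^3 - 34.9503*l^2 - 15.1272*l - 10.1115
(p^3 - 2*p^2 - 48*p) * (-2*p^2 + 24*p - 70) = -2*p^5 + 28*p^4 - 22*p^3 - 1012*p^2 + 3360*p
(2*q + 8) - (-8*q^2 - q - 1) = 8*q^2 + 3*q + 9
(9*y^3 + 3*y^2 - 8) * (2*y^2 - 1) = 18*y^5 + 6*y^4 - 9*y^3 - 19*y^2 + 8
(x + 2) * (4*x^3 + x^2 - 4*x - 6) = 4*x^4 + 9*x^3 - 2*x^2 - 14*x - 12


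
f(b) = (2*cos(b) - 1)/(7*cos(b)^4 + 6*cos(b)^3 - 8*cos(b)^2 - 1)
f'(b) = (2*cos(b) - 1)*(28*sin(b)*cos(b)^3 + 18*sin(b)*cos(b)^2 - 16*sin(b)*cos(b))/(7*cos(b)^4 + 6*cos(b)^3 - 8*cos(b)^2 - 1)^2 - 2*sin(b)/(7*cos(b)^4 + 6*cos(b)^3 - 8*cos(b)^2 - 1)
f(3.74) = 0.40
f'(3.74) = 0.16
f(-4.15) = 0.57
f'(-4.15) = -0.79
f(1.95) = 0.77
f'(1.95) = -1.37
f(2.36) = 0.45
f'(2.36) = -0.35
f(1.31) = 0.35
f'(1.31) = 1.97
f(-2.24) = 0.50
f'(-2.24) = 0.54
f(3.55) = 0.38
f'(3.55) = 0.06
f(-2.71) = 0.38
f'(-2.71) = 0.07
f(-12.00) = 1.50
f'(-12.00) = 26.03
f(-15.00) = 0.43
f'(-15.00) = 0.26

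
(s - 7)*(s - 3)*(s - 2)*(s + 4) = s^4 - 8*s^3 - 7*s^2 + 122*s - 168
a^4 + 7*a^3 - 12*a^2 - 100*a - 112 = (a - 4)*(a + 2)^2*(a + 7)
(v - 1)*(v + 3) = v^2 + 2*v - 3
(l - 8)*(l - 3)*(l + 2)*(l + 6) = l^4 - 3*l^3 - 52*l^2 + 60*l + 288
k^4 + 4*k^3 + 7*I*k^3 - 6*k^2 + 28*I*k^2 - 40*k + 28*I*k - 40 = (k + 2)^2*(k + 2*I)*(k + 5*I)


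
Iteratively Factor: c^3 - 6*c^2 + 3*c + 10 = (c - 2)*(c^2 - 4*c - 5) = (c - 2)*(c + 1)*(c - 5)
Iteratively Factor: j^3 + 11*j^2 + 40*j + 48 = (j + 3)*(j^2 + 8*j + 16) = (j + 3)*(j + 4)*(j + 4)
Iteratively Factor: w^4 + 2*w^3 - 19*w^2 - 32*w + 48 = (w - 1)*(w^3 + 3*w^2 - 16*w - 48) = (w - 1)*(w + 3)*(w^2 - 16) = (w - 4)*(w - 1)*(w + 3)*(w + 4)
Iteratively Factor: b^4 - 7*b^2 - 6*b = (b - 3)*(b^3 + 3*b^2 + 2*b) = (b - 3)*(b + 1)*(b^2 + 2*b) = (b - 3)*(b + 1)*(b + 2)*(b)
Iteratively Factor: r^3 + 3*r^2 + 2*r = (r + 2)*(r^2 + r) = (r + 1)*(r + 2)*(r)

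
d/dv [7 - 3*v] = -3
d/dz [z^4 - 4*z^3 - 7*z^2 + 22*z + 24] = 4*z^3 - 12*z^2 - 14*z + 22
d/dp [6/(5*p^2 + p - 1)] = 6*(-10*p - 1)/(5*p^2 + p - 1)^2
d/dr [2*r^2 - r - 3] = 4*r - 1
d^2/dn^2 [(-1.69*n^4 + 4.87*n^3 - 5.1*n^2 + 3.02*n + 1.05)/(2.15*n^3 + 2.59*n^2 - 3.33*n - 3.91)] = (5.6843418860808e-14*n^7 - 148.259178*n^6 + 295.172838*n^5 + 421.5852*n^4 - 656.311956*n^3 + 62.335098*n^2 + 628.84305*n - 190.028052)/(9.938375*n^9 + 35.916825*n^8 - 2.91153000000001*n^7 - 148.106576*n^6 - 126.127524*n^5 + 175.43661*n^4 + 264.01767*n^3 - 11.28426*n^2 - 152.728119*n - 59.776471)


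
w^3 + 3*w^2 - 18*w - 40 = (w - 4)*(w + 2)*(w + 5)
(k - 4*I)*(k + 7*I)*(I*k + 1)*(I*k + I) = -k^4 - k^3 - 2*I*k^3 - 31*k^2 - 2*I*k^2 - 31*k + 28*I*k + 28*I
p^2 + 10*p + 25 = (p + 5)^2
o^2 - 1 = (o - 1)*(o + 1)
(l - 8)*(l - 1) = l^2 - 9*l + 8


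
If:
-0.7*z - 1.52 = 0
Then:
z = -2.17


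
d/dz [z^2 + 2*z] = 2*z + 2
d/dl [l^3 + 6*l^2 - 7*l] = 3*l^2 + 12*l - 7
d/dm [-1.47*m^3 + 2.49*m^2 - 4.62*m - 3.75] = -4.41*m^2 + 4.98*m - 4.62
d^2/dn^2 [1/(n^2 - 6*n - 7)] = 2*(n^2 - 6*n - 4*(n - 3)^2 - 7)/(-n^2 + 6*n + 7)^3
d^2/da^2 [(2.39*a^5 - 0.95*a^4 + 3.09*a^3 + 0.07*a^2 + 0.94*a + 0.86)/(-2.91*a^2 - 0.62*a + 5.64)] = (-121.432554*a^7 - 52.903218*a^6 + 705.320796*a^5 + 159.36096*a^4 - 1693.121904*a^3 + 376.871508*a^2 - 691.625592*a - 39.917824)/(24.642171*a^6 + 15.750666*a^5 - 139.92444*a^4 - 60.8158*a^3 + 271.19376*a^2 + 59.165856*a - 179.406144)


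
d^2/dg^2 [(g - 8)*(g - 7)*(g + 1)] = 6*g - 28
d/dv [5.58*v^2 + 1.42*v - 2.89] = 11.16*v + 1.42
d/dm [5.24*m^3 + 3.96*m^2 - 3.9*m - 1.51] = 15.72*m^2 + 7.92*m - 3.9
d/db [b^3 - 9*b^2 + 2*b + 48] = 3*b^2 - 18*b + 2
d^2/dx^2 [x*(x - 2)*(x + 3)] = 6*x + 2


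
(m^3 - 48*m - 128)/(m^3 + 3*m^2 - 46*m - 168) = (m^2 - 4*m - 32)/(m^2 - m - 42)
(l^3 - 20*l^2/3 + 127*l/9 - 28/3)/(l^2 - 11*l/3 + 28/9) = l - 3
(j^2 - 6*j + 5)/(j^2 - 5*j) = (j - 1)/j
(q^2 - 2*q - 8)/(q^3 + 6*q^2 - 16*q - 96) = (q + 2)/(q^2 + 10*q + 24)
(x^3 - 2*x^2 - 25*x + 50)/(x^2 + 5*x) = x - 7 + 10/x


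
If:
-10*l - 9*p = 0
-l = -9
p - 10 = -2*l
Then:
No Solution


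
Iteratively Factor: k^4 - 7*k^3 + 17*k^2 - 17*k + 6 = (k - 1)*(k^3 - 6*k^2 + 11*k - 6) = (k - 3)*(k - 1)*(k^2 - 3*k + 2) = (k - 3)*(k - 2)*(k - 1)*(k - 1)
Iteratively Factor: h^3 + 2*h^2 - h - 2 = (h + 1)*(h^2 + h - 2) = (h + 1)*(h + 2)*(h - 1)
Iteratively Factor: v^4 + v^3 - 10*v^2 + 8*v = (v + 4)*(v^3 - 3*v^2 + 2*v) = (v - 1)*(v + 4)*(v^2 - 2*v) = v*(v - 1)*(v + 4)*(v - 2)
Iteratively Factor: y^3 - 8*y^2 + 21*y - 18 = (y - 3)*(y^2 - 5*y + 6) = (y - 3)^2*(y - 2)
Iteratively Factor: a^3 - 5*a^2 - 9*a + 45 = (a - 5)*(a^2 - 9) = (a - 5)*(a + 3)*(a - 3)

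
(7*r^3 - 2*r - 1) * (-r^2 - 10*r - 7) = -7*r^5 - 70*r^4 - 47*r^3 + 21*r^2 + 24*r + 7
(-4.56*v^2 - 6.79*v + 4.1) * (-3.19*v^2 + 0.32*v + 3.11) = 14.5464*v^4 + 20.2009*v^3 - 29.4334*v^2 - 19.8049*v + 12.751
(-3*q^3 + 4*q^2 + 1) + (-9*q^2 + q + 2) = -3*q^3 - 5*q^2 + q + 3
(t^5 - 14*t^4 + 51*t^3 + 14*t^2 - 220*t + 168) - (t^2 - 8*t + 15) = t^5 - 14*t^4 + 51*t^3 + 13*t^2 - 212*t + 153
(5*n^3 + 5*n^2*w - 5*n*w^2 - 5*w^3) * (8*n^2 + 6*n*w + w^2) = 40*n^5 + 70*n^4*w - 5*n^3*w^2 - 65*n^2*w^3 - 35*n*w^4 - 5*w^5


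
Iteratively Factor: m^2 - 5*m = (m - 5)*(m)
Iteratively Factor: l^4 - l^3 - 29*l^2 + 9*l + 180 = (l - 3)*(l^3 + 2*l^2 - 23*l - 60) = (l - 5)*(l - 3)*(l^2 + 7*l + 12) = (l - 5)*(l - 3)*(l + 3)*(l + 4)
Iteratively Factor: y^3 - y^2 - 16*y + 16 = (y - 4)*(y^2 + 3*y - 4) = (y - 4)*(y + 4)*(y - 1)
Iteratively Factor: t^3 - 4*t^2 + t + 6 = (t + 1)*(t^2 - 5*t + 6) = (t - 2)*(t + 1)*(t - 3)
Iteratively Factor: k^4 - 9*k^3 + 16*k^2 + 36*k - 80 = (k - 4)*(k^3 - 5*k^2 - 4*k + 20) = (k - 4)*(k - 2)*(k^2 - 3*k - 10) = (k - 4)*(k - 2)*(k + 2)*(k - 5)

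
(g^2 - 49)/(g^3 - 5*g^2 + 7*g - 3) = (g^2 - 49)/(g^3 - 5*g^2 + 7*g - 3)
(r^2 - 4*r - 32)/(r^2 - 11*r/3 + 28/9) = 9*(r^2 - 4*r - 32)/(9*r^2 - 33*r + 28)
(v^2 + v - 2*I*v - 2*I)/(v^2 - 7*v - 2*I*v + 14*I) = (v + 1)/(v - 7)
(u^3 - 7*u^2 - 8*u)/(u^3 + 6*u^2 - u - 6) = u*(u - 8)/(u^2 + 5*u - 6)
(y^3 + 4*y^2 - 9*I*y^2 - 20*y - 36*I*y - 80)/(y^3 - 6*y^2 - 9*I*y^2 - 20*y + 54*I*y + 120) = (y + 4)/(y - 6)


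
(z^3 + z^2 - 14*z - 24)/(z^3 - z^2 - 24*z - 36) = (z - 4)/(z - 6)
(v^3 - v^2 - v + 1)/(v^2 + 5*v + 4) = (v^2 - 2*v + 1)/(v + 4)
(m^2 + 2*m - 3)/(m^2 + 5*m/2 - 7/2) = 2*(m + 3)/(2*m + 7)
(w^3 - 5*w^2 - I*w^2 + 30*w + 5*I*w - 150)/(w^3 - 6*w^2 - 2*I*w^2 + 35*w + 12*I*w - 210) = (w^2 - w*(5 + 6*I) + 30*I)/(w^2 - w*(6 + 7*I) + 42*I)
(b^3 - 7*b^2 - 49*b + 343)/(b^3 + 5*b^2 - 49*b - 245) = (b - 7)/(b + 5)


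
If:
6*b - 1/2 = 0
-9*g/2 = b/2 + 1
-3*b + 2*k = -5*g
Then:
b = 1/12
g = -25/108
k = 19/27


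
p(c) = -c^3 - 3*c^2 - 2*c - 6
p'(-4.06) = -27.09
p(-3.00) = 0.00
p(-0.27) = -5.66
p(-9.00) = 498.00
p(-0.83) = -5.83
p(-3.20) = 2.45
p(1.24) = -15.00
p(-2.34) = -4.93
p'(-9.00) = -191.00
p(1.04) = -12.45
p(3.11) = -71.32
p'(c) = -3*c^2 - 6*c - 2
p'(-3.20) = -13.52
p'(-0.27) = -0.60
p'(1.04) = -11.48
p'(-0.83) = 0.91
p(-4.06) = 19.59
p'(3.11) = -49.68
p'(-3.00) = -11.00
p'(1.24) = -14.05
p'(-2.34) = -4.39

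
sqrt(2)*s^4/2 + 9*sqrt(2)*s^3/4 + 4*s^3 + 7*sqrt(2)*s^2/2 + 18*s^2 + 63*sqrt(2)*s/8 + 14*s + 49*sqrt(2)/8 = (s + 7/2)*(s + sqrt(2)/2)*(s + 7*sqrt(2)/2)*(sqrt(2)*s/2 + sqrt(2)/2)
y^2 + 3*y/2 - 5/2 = (y - 1)*(y + 5/2)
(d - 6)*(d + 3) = d^2 - 3*d - 18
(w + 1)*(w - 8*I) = w^2 + w - 8*I*w - 8*I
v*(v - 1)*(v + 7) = v^3 + 6*v^2 - 7*v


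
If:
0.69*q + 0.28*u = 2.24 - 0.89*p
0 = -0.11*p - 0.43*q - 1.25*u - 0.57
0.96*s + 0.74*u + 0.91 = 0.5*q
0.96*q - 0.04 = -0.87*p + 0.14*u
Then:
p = 6.89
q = -6.05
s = -4.89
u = 1.02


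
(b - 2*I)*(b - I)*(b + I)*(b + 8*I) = b^4 + 6*I*b^3 + 17*b^2 + 6*I*b + 16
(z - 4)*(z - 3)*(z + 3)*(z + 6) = z^4 + 2*z^3 - 33*z^2 - 18*z + 216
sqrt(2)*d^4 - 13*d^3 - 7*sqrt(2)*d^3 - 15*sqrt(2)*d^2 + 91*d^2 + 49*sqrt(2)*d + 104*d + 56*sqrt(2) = (d - 8)*(d - 7*sqrt(2))*(d + sqrt(2)/2)*(sqrt(2)*d + sqrt(2))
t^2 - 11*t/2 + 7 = (t - 7/2)*(t - 2)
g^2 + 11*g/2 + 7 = (g + 2)*(g + 7/2)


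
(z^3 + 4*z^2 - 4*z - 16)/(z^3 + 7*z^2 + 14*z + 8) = (z - 2)/(z + 1)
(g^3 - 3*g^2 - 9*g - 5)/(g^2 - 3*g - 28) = (-g^3 + 3*g^2 + 9*g + 5)/(-g^2 + 3*g + 28)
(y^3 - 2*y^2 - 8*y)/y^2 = y - 2 - 8/y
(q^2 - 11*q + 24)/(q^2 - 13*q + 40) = (q - 3)/(q - 5)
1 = 1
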